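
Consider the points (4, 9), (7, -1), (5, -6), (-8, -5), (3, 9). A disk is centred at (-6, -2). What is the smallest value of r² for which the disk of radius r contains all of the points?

221

The required radius is the distance from (-6, -2) to the farthest point.
Squared distances: 221, 170, 137, 13, 202.
Maximum is 221, attained at (4, 9).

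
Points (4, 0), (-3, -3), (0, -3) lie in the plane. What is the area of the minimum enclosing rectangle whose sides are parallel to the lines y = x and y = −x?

In coordinates u = x + y, v = x − y the rectangle is axis-aligned; the map (x,y)→(u,v) scales areas by 2.
u-values: 4, -6, -3; range = 4 − (-6) = 10.
v-values: 4, 0, 3; range = 4 − 0 = 4.
Area = (10 × 4) / 2 = 20.

20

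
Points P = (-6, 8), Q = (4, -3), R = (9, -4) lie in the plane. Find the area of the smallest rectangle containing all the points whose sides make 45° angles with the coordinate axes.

In coordinates u = x + y, v = x − y the rectangle is axis-aligned; the map (x,y)→(u,v) scales areas by 2.
u-values: 2, 1, 5; range = 5 − 1 = 4.
v-values: -14, 7, 13; range = 13 − (-14) = 27.
Area = (4 × 27) / 2 = 54.

54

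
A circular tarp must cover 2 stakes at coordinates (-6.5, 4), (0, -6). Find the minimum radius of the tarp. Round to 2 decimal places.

The smallest circle enclosing two points has them as diameter endpoints.
Centre = midpoint = (-3.25, -1); r² = |(-6.5, 4)−(0, -6)|²/4 = 142.25/4 = 35.5625.
r = √(35.5625) ≈ 5.96.

5.96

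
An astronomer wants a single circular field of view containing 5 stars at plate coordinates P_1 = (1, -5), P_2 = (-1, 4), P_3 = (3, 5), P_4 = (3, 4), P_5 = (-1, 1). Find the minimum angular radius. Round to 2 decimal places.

By Welzl's lemma the MEC is supported by two points (diametrically opposite) or three points (on a circumcircle).
The farthest pair is P_1–P_3 with squared distance 104. The circle on this segment as diameter has centre (2, 0) and r² = 104/4 = 26.
Check P_2: distance² to centre = 25 ≤ 26, so it lies inside.
All remaining points lie in this disk, and no smaller disk contains both endpoints, so this is the minimum enclosing circle.
r = √26 ≈ 5.10.

5.10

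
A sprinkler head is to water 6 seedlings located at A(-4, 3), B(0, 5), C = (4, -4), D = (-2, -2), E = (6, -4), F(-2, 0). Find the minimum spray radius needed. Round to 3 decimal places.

The farthest pair is A–E with squared distance 149. The circle on this segment as diameter has centre (1, -0.5) and r² = 149/4 = 37.25.
Check B: distance² to centre = 31.25 ≤ 37.25, so it lies inside.
All remaining points lie in this disk, and no smaller disk contains both endpoints, so this is the minimum enclosing circle.
r = √(37.25) ≈ 6.103.

6.103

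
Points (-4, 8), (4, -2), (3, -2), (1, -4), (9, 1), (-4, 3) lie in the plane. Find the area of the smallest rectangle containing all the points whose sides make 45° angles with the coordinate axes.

130

In coordinates u = x + y, v = x − y the rectangle is axis-aligned; the map (x,y)→(u,v) scales areas by 2.
u-values: 4, 2, 1, -3, 10, -1; range = 10 − (-3) = 13.
v-values: -12, 6, 5, 5, 8, -7; range = 8 − (-12) = 20.
Area = (13 × 20) / 2 = 130.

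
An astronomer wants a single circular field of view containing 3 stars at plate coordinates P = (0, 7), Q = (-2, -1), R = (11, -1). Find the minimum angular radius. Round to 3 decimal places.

Side lengths²: PQ² = 68, PR² = 185, QR² = 169.
Since PR² = 185 < 169 + 68 = 237, the triangle is acute, so the smallest enclosing circle is the circumcircle.
Circumcentre = (4.5, 1.625), r² = 49.140625.
r = √(49.140625) ≈ 7.010.

7.010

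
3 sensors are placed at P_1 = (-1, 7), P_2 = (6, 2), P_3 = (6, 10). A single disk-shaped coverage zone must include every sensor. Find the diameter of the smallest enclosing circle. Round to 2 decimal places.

Side lengths²: P_1P_2² = 74, P_1P_3² = 58, P_2P_3² = 64.
Since P_1P_2² = 74 < 64 + 58 = 122, the triangle is acute, so the smallest enclosing circle is the circumcircle.
Circumcentre = (25/7, 6), r² = 1073/49.
Diameter = 2r = 2√(1073/49) ≈ 9.36.

9.36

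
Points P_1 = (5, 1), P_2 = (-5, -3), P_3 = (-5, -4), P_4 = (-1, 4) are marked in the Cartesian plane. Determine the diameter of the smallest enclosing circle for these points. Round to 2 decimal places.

The minimum enclosing circle of a finite set is fixed by two of the points (as a diameter) or three (as a circumcircle).
The farthest pair is P_1–P_3 with squared distance 125. The circle on this segment as diameter has centre (0, -1.5) and r² = 125/4 = 31.25.
Check P_2: distance² to centre = 27.25 ≤ 31.25, so it lies inside.
All remaining points lie in this disk, and no smaller disk contains both endpoints, so this is the minimum enclosing circle.
Diameter = 2r = 2√(31.25) ≈ 11.18.

11.18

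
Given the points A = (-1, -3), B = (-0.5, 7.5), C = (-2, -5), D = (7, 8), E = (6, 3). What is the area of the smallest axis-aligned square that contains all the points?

169

The bounding box has width 9 and height 13.
An axis-aligned square enclosing the set must have side ≥ max(width, height).
So the minimum side is max(9, 13) = 13.
Area = 13² = 169.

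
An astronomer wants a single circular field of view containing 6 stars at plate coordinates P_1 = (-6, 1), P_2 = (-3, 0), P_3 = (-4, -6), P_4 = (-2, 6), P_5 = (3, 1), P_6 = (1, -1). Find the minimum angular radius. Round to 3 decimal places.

6.083

By Welzl's lemma the MEC is supported by two points (diametrically opposite) or three points (on a circumcircle).
The farthest pair is P_3–P_4 with squared distance 148. The circle on this segment as diameter has centre (-3, 0) and r² = 148/4 = 37.
Check P_1: distance² to centre = 10 ≤ 37, so it lies inside.
All remaining points lie in this disk, and no smaller disk contains both endpoints, so this is the minimum enclosing circle.
r = √37 ≈ 6.083.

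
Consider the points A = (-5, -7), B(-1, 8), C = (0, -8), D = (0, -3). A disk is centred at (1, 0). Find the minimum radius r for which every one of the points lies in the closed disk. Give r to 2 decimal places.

9.22

The required radius is the distance from (1, 0) to the farthest point.
Squared distances: 85, 68, 65, 10.
Maximum is 85, attained at A.
r = √85 ≈ 9.22.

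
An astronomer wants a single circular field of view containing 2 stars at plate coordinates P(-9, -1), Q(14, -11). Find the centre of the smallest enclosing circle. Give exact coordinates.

The smallest circle enclosing two points has them as diameter endpoints.
Centre = midpoint = (2.5, -6); r² = |PQ|²/4 = 629/4 = 157.25.
Centre = (2.5, -6).

(2.5, -6)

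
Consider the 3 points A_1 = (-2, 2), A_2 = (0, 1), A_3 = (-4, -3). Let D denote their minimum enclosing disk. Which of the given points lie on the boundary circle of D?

Side lengths²: A_1A_2² = 5, A_1A_3² = 29, A_2A_3² = 32.
Since A_2A_3² = 32 < 29 + 5 = 34, the triangle is acute, so the smallest enclosing circle is the circumcircle.
Circumcentre = (-13/6, -5/6), r² = 145/18.
The points at distance exactly r from the centre are A_1, A_2, A_3 — 3 points.

A_1, A_2, A_3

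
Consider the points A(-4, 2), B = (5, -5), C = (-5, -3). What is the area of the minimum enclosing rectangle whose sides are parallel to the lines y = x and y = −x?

64

In coordinates u = x + y, v = x − y the rectangle is axis-aligned; the map (x,y)→(u,v) scales areas by 2.
u-values: -2, 0, -8; range = 0 − (-8) = 8.
v-values: -6, 10, -2; range = 10 − (-6) = 16.
Area = (8 × 16) / 2 = 64.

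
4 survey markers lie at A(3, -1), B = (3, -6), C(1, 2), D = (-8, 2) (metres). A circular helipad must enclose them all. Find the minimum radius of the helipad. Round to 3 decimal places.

6.801

A smallest enclosing disk is always determined by at most three of the input points on its boundary.
The farthest pair is B–D with squared distance 185. The circle on this segment as diameter has centre (-2.5, -2) and r² = 185/4 = 46.25.
Check A: distance² to centre = 31.25 ≤ 46.25, so it lies inside.
All remaining points lie in this disk, and no smaller disk contains both endpoints, so this is the minimum enclosing circle.
r = √(46.25) ≈ 6.801.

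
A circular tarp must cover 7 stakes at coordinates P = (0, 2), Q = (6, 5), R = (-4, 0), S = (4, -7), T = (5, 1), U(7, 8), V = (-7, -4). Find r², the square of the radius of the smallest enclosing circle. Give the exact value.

71825/841

By Welzl's lemma the MEC is supported by two points (diametrically opposite) or three points (on a circumcircle).
The minimum enclosing circle is determined by three boundary points: S, U, V.
Their circumcentre is (12/29, 44/29) with r² = 71825/841.
The farthest remaining point Q is at distance² 36445/841 ≤ 71825/841.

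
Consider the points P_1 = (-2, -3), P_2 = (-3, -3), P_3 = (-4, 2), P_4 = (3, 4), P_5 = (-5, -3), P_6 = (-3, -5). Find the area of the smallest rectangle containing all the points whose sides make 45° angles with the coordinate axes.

In coordinates u = x + y, v = x − y the rectangle is axis-aligned; the map (x,y)→(u,v) scales areas by 2.
u-values: -5, -6, -2, 7, -8, -8; range = 7 − (-8) = 15.
v-values: 1, 0, -6, -1, -2, 2; range = 2 − (-6) = 8.
Area = (15 × 8) / 2 = 60.

60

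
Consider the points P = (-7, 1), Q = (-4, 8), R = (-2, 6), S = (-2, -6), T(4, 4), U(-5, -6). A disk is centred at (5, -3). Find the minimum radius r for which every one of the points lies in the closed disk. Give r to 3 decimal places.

The required radius is the distance from (5, -3) to the farthest point.
Squared distances: 160, 202, 130, 58, 50, 109.
Maximum is 202, attained at Q.
r = √202 ≈ 14.213.

14.213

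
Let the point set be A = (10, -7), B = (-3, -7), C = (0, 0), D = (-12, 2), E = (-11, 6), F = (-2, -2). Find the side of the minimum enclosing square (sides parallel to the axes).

The bounding box has width 22 and height 13.
An axis-aligned square enclosing the set must have side ≥ max(width, height).
So the minimum side is max(22, 13) = 22.

22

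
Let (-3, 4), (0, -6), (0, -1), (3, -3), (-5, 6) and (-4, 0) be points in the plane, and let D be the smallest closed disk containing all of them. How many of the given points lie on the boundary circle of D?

2

A smallest enclosing disk is always determined by at most three of the input points on its boundary.
The farthest pair is (0, -6)–(-5, 6) with squared distance 169. The circle on this segment as diameter has centre (-2.5, 0) and r² = 169/4 = 42.25.
Check (-3, 4): distance² to centre = 16.25 ≤ 42.25, so it lies inside.
All remaining points lie in this disk, and no smaller disk contains both endpoints, so this is the minimum enclosing circle.
The points at distance exactly r from the centre are (0, -6), (-5, 6) — 2 points.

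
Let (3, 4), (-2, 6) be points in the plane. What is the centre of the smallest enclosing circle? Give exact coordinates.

The smallest circle enclosing two points has them as diameter endpoints.
Centre = midpoint = (0.5, 5); r² = |(3, 4)−(-2, 6)|²/4 = 29/4 = 7.25.
Centre = (0.5, 5).

(0.5, 5)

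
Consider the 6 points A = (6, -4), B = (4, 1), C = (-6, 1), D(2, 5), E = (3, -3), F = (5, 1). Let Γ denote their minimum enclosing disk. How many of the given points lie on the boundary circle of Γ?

The minimum enclosing circle of a finite set is fixed by two of the points (as a diameter) or three (as a circumcircle).
The minimum enclosing circle is determined by three boundary points: A, C, D.
Their circumcentre is (5/44, -27/22) with r² = 81965/1936.
The farthest remaining point F is at distance² 55829/1936 ≤ 81965/1936.
The points at distance exactly r from the centre are A, C, D — 3 points.

3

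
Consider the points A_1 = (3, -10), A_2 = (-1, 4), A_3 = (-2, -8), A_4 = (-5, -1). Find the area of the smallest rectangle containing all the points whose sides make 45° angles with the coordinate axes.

In coordinates u = x + y, v = x − y the rectangle is axis-aligned; the map (x,y)→(u,v) scales areas by 2.
u-values: -7, 3, -10, -6; range = 3 − (-10) = 13.
v-values: 13, -5, 6, -4; range = 13 − (-5) = 18.
Area = (13 × 18) / 2 = 117.

117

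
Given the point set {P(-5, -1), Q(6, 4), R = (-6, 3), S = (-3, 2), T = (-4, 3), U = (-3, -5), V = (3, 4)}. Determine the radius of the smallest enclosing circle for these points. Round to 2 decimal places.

6.61

A smallest enclosing disk is always determined by at most three of the input points on its boundary.
The minimum enclosing circle is determined by three boundary points: Q, R, U.
Their circumcentre is (5/22, 17/22) with r² = 10585/242.
The farthest remaining point P is at distance² 7373/242 ≤ 10585/242.
r = √(10585/242) ≈ 6.61.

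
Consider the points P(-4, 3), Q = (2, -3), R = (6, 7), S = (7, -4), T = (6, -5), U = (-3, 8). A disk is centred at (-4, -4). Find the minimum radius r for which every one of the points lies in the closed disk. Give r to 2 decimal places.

14.87

The required radius is the distance from (-4, -4) to the farthest point.
Squared distances: 49, 37, 221, 121, 101, 145.
Maximum is 221, attained at R.
r = √221 ≈ 14.87.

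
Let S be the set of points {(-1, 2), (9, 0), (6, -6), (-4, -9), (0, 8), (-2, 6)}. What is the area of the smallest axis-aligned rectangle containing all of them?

x ranges over [-4, 9], width 13.
y ranges over [-9, 8], height 17.
Area = 13 × 17 = 221.

221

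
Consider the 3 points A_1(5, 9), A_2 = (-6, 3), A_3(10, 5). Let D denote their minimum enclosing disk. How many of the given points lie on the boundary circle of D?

2

Side lengths²: A_1A_2² = 157, A_1A_3² = 41, A_2A_3² = 260.
Since A_2A_3² = 260 ≥ 157 + 41 = 198, the angle opposite A_2A_3 is not acute, so the smallest enclosing circle has A_2A_3 as diameter.
Centre = midpoint of A_2A_3 = (2, 4), r² = 260/4 = 65.
The points at distance exactly r from the centre are A_2, A_3 — 2 points.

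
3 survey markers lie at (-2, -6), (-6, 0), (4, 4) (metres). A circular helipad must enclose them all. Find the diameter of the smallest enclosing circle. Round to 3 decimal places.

Call the three points A, B, C in the order given.
Side lengths²: AB² = 52, AC² = 136, BC² = 116.
Since AC² = 136 < 116 + 52 = 168, the triangle is acute, so the smallest enclosing circle is the circumcircle.
Circumcentre = (-1/19, -7/19), r² = 12818/361.
Diameter = 2r = 2√(12818/361) ≈ 11.918.

11.918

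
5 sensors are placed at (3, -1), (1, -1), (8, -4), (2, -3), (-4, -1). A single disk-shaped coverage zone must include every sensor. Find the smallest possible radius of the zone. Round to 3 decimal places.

6.185

The minimum enclosing circle of a finite set is fixed by two of the points (as a diameter) or three (as a circumcircle).
The farthest pair is (8, -4)–(-4, -1) with squared distance 153. The circle on this segment as diameter has centre (2, -2.5) and r² = 153/4 = 38.25.
Check (3, -1): distance² to centre = 3.25 ≤ 38.25, so it lies inside.
All remaining points lie in this disk, and no smaller disk contains both endpoints, so this is the minimum enclosing circle.
r = √(38.25) ≈ 6.185.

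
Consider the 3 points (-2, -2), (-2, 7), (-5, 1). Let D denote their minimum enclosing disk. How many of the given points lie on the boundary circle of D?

2

Call the three points A, B, C in the order given.
Side lengths²: AB² = 81, AC² = 18, BC² = 45.
Since AB² = 81 ≥ 45 + 18 = 63, the angle opposite AB is not acute, so the smallest enclosing circle has AB as diameter.
Centre = midpoint of AB = (-2, 2.5), r² = 81/4 = 20.25.
The points at distance exactly r from the centre are (-2, -2), (-2, 7) — 2 points.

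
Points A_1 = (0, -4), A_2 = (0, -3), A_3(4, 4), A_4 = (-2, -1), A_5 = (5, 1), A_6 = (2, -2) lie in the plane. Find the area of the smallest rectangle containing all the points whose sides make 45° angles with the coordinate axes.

In coordinates u = x + y, v = x − y the rectangle is axis-aligned; the map (x,y)→(u,v) scales areas by 2.
u-values: -4, -3, 8, -3, 6, 0; range = 8 − (-4) = 12.
v-values: 4, 3, 0, -1, 4, 4; range = 4 − (-1) = 5.
Area = (12 × 5) / 2 = 30.

30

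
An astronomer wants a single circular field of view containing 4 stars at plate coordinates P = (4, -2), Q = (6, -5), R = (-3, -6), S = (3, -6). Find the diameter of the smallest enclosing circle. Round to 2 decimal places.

9.06

By Welzl's lemma the MEC is supported by two points (diametrically opposite) or three points (on a circumcircle).
The farthest pair is Q–R with squared distance 82. The circle on this segment as diameter has centre (1.5, -5.5) and r² = 82/4 = 20.5.
Check P: distance² to centre = 18.5 ≤ 20.5, so it lies inside.
All remaining points lie in this disk, and no smaller disk contains both endpoints, so this is the minimum enclosing circle.
Diameter = 2r = 2√(20.5) ≈ 9.06.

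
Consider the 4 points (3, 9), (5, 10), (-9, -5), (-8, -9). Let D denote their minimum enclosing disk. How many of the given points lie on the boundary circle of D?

The minimum enclosing circle of a finite set is fixed by two of the points (as a diameter) or three (as a circumcircle).
The farthest pair is (5, 10)–(-8, -9) with squared distance 530. The circle on this segment as diameter has centre (-1.5, 0.5) and r² = 530/4 = 132.5.
Check (3, 9): distance² to centre = 92.5 ≤ 132.5, so it lies inside.
All remaining points lie in this disk, and no smaller disk contains both endpoints, so this is the minimum enclosing circle.
The points at distance exactly r from the centre are (5, 10), (-8, -9) — 2 points.

2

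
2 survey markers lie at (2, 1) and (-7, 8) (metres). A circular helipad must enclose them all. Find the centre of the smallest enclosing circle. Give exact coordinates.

The smallest circle enclosing two points has them as diameter endpoints.
Centre = midpoint = (-2.5, 4.5); r² = |(2, 1)−(-7, 8)|²/4 = 130/4 = 32.5.
Centre = (-2.5, 4.5).

(-2.5, 4.5)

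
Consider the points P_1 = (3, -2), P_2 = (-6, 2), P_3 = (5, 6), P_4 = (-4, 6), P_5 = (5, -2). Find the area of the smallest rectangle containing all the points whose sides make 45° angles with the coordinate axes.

In coordinates u = x + y, v = x − y the rectangle is axis-aligned; the map (x,y)→(u,v) scales areas by 2.
u-values: 1, -4, 11, 2, 3; range = 11 − (-4) = 15.
v-values: 5, -8, -1, -10, 7; range = 7 − (-10) = 17.
Area = (15 × 17) / 2 = 127.5.

127.5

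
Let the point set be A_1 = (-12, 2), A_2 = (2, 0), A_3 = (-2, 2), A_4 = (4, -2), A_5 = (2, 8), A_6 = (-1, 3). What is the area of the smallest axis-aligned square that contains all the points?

256

The bounding box has width 16 and height 10.
An axis-aligned square enclosing the set must have side ≥ max(width, height).
So the minimum side is max(16, 10) = 16.
Area = 16² = 256.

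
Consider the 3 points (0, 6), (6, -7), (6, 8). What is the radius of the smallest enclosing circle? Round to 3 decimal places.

7.546

Call the three points A, B, C in the order given.
Side lengths²: AB² = 205, AC² = 40, BC² = 225.
Since BC² = 225 < 205 + 40 = 245, the triangle is acute, so the smallest enclosing circle is the circumcircle.
Circumcentre = (31/6, 0.5), r² = 1025/18.
r = √(1025/18) ≈ 7.546.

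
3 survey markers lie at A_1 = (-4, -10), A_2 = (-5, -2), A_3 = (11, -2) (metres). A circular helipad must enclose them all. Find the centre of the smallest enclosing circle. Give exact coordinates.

(3, -5.0625)

Side lengths²: A_1A_2² = 65, A_1A_3² = 289, A_2A_3² = 256.
Since A_1A_3² = 289 < 256 + 65 = 321, the triangle is acute, so the smallest enclosing circle is the circumcircle.
Circumcentre = (3, -5.0625), r² = 73.37890625.
Centre = (3, -5.0625).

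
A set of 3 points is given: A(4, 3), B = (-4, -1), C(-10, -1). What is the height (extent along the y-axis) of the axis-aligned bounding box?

max y = 3, min y = -1, so height = 4.

4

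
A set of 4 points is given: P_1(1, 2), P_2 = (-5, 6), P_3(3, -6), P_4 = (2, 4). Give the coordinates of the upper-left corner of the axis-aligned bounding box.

(-5, 6)

x-range [-5, 3], y-range [-6, 6].
The upper-left corner is (-5, 6).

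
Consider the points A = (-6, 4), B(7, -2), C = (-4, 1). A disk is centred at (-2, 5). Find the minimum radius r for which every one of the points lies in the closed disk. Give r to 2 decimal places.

The required radius is the distance from (-2, 5) to the farthest point.
Squared distances: 17, 130, 20.
Maximum is 130, attained at B.
r = √130 ≈ 11.40.

11.40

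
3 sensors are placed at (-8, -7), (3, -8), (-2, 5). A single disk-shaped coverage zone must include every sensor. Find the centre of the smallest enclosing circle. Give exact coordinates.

(-47/23, -57/23)

Call the three points A, B, C in the order given.
Side lengths²: AB² = 122, AC² = 180, BC² = 194.
Since BC² = 194 < 180 + 122 = 302, the triangle is acute, so the smallest enclosing circle is the circumcircle.
Circumcentre = (-47/23, -57/23), r² = 29585/529.
Centre = (-47/23, -57/23).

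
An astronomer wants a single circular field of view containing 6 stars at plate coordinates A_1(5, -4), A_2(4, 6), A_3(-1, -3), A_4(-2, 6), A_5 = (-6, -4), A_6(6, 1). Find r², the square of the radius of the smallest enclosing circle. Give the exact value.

A smallest enclosing disk is always determined by at most three of the input points on its boundary.
The minimum enclosing circle is determined by three boundary points: A_1, A_2, A_5.
Their circumcentre is (-0.5, 0.5) with r² = 50.5.
The farthest remaining point A_6 is at distance² 42.5 ≤ 50.5.

50.5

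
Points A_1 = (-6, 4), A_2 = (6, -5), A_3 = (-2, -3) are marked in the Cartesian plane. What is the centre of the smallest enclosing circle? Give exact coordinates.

Side lengths²: A_1A_2² = 225, A_1A_3² = 65, A_2A_3² = 68.
Since A_1A_2² = 225 ≥ 68 + 65 = 133, the angle opposite A_1A_2 is not acute, so the smallest enclosing circle has A_1A_2 as diameter.
Centre = midpoint of A_1A_2 = (0, -0.5), r² = 225/4 = 56.25.
Centre = (0, -0.5).

(0, -0.5)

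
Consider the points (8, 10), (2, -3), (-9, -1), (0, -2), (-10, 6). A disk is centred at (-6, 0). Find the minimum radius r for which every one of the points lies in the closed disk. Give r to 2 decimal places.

The required radius is the distance from (-6, 0) to the farthest point.
Squared distances: 296, 73, 10, 40, 52.
Maximum is 296, attained at (8, 10).
r = √296 ≈ 17.20.

17.20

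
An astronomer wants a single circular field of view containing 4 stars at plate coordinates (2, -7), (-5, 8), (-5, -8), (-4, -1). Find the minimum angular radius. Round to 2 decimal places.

8.36

The minimum enclosing circle of a finite set is fixed by two of the points (as a diameter) or three (as a circumcircle).
The minimum enclosing circle is determined by three boundary points: (2, -7), (-5, 8), (-5, -8).
Their circumcentre is (-18/7, 0) with r² = 3425/49.
The farthest remaining point (-4, -1) is at distance² 149/49 ≤ 3425/49.
r = √(3425/49) ≈ 8.36.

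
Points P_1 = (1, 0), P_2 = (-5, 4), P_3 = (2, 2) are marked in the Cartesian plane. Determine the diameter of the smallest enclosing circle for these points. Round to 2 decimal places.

Side lengths²: P_1P_2² = 52, P_1P_3² = 5, P_2P_3² = 53.
Since P_2P_3² = 53 < 52 + 5 = 57, the triangle is acute, so the smallest enclosing circle is the circumcircle.
Circumcentre = (-1.625, 2.5625), r² = 13.45703125.
Diameter = 2r = 2√(13.45703125) ≈ 7.34.

7.34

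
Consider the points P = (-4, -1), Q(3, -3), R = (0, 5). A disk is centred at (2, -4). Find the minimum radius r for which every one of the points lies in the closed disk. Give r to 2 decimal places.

The required radius is the distance from (2, -4) to the farthest point.
Squared distances: 45, 2, 85.
Maximum is 85, attained at R.
r = √85 ≈ 9.22.

9.22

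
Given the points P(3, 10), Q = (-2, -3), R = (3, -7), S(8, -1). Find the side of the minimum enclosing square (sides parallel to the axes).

17

The bounding box has width 10 and height 17.
An axis-aligned square enclosing the set must have side ≥ max(width, height).
So the minimum side is max(10, 17) = 17.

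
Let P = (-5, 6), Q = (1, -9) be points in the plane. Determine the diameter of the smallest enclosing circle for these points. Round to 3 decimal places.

16.155

The smallest circle enclosing two points has them as diameter endpoints.
Centre = midpoint = (-2, -1.5); r² = |PQ|²/4 = 261/4 = 65.25.
Diameter = 2r = 2√(65.25) ≈ 16.155.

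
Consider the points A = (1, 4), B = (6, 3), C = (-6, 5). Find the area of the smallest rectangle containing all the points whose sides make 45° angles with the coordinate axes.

In coordinates u = x + y, v = x − y the rectangle is axis-aligned; the map (x,y)→(u,v) scales areas by 2.
u-values: 5, 9, -1; range = 9 − (-1) = 10.
v-values: -3, 3, -11; range = 3 − (-11) = 14.
Area = (10 × 14) / 2 = 70.

70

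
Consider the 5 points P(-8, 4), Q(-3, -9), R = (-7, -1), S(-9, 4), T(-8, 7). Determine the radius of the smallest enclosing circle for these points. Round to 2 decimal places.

By Welzl's lemma the MEC is supported by two points (diametrically opposite) or three points (on a circumcircle).
The farthest pair is Q–T with squared distance 281. The circle on this segment as diameter has centre (-5.5, -1) and r² = 281/4 = 70.25.
Check P: distance² to centre = 31.25 ≤ 70.25, so it lies inside.
All remaining points lie in this disk, and no smaller disk contains both endpoints, so this is the minimum enclosing circle.
r = √(70.25) ≈ 8.38.

8.38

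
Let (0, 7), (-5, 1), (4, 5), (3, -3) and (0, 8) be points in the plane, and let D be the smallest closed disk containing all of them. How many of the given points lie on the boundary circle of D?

The minimum enclosing circle is determined by three boundary points: (-5, 1), (3, -3), (0, 8).
Their circumcentre is (12/19, 43/19) with r² = 12025/361.
The farthest remaining point (0, 7) is at distance² 8244/361 ≤ 12025/361.
The points at distance exactly r from the centre are (-5, 1), (3, -3), (0, 8) — 3 points.

3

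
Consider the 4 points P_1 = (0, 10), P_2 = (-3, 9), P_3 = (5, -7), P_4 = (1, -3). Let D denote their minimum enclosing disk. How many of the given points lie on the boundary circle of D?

A smallest enclosing disk is always determined by at most three of the input points on its boundary.
The minimum enclosing circle is determined by three boundary points: P_1, P_2, P_3.
Their circumcentre is (9/7, 8/7) with r² = 3925/49.
The farthest remaining point P_4 is at distance² 845/49 ≤ 3925/49.
The points at distance exactly r from the centre are P_1, P_2, P_3 — 3 points.

3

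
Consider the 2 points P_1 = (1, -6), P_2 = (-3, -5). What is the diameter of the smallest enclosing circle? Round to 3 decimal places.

The smallest circle enclosing two points has them as diameter endpoints.
Centre = midpoint = (-1, -5.5); r² = |P_1P_2|²/4 = 17/4 = 4.25.
Diameter = 2r = 2√(4.25) ≈ 4.123.

4.123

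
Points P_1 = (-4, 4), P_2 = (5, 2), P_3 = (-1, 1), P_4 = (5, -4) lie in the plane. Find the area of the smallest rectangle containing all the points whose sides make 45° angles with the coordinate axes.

59.5

In coordinates u = x + y, v = x − y the rectangle is axis-aligned; the map (x,y)→(u,v) scales areas by 2.
u-values: 0, 7, 0, 1; range = 7 − 0 = 7.
v-values: -8, 3, -2, 9; range = 9 − (-8) = 17.
Area = (7 × 17) / 2 = 59.5.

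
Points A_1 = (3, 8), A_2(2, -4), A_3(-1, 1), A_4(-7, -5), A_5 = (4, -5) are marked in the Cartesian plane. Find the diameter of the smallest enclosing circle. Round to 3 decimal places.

The minimum enclosing circle of a finite set is fixed by two of the points (as a diameter) or three (as a circumcircle).
The minimum enclosing circle is determined by three boundary points: A_1, A_4, A_5.
Their circumcentre is (-1.5, 29/26) with r² = 22865/338.
The farthest remaining point A_2 is at distance² 12985/338 ≤ 22865/338.
Diameter = 2r = 2√(22865/338) ≈ 16.450.

16.450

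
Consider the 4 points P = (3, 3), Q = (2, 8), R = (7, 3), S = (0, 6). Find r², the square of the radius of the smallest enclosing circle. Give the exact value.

14.5

A smallest enclosing disk is always determined by at most three of the input points on its boundary.
The farthest pair is R–S with squared distance 58. The circle on this segment as diameter has centre (3.5, 4.5) and r² = 58/4 = 14.5.
Check P: distance² to centre = 2.5 ≤ 14.5, so it lies inside.
All remaining points lie in this disk, and no smaller disk contains both endpoints, so this is the minimum enclosing circle.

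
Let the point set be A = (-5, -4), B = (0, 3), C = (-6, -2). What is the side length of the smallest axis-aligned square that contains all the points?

7

The bounding box has width 6 and height 7.
An axis-aligned square enclosing the set must have side ≥ max(width, height).
So the minimum side is max(6, 7) = 7.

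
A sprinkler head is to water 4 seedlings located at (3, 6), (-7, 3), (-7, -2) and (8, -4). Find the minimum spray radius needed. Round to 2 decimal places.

8.28

The minimum enclosing circle of a finite set is fixed by two of the points (as a diameter) or three (as a circumcircle).
The farthest pair is (-7, 3)–(8, -4) with squared distance 274. The circle on this segment as diameter has centre (0.5, -0.5) and r² = 274/4 = 68.5.
Check (3, 6): distance² to centre = 48.5 ≤ 68.5, so it lies inside.
All remaining points lie in this disk, and no smaller disk contains both endpoints, so this is the minimum enclosing circle.
r = √(68.5) ≈ 8.28.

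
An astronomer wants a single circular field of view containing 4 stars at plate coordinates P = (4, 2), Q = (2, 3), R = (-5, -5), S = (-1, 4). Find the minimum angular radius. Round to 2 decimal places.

5.70

A smallest enclosing disk is always determined by at most three of the input points on its boundary.
The farthest pair is P–R with squared distance 130. The circle on this segment as diameter has centre (-0.5, -1.5) and r² = 130/4 = 32.5.
Check Q: distance² to centre = 26.5 ≤ 32.5, so it lies inside.
All remaining points lie in this disk, and no smaller disk contains both endpoints, so this is the minimum enclosing circle.
r = √(32.5) ≈ 5.70.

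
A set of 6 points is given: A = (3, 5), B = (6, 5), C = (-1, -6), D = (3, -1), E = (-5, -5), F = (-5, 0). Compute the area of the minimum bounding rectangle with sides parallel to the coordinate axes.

121

x ranges over [-5, 6], width 11.
y ranges over [-6, 5], height 11.
Area = 11 × 11 = 121.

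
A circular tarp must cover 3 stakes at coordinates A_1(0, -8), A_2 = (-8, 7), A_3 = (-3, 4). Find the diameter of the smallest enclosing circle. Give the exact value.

Side lengths²: A_1A_2² = 289, A_1A_3² = 153, A_2A_3² = 34.
Since A_1A_2² = 289 ≥ 153 + 34 = 187, the angle opposite A_1A_2 is not acute, so the smallest enclosing circle has A_1A_2 as diameter.
Centre = midpoint of A_1A_2 = (-4, -0.5), r² = 289/4 = 72.25.
Diameter = 2r = 2√(72.25) = 17.

17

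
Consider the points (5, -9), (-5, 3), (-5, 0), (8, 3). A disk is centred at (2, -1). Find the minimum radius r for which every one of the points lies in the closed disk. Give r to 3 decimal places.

8.544

The required radius is the distance from (2, -1) to the farthest point.
Squared distances: 73, 65, 50, 52.
Maximum is 73, attained at (5, -9).
r = √73 ≈ 8.544.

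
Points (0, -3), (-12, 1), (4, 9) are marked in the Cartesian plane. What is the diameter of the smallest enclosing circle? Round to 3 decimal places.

17.889

Call the three points A, B, C in the order given.
Side lengths²: AB² = 160, AC² = 160, BC² = 320.
Since BC² = 320 ≥ 160 + 160 = 320, the angle opposite BC is not acute, so the smallest enclosing circle has BC as diameter.
Centre = midpoint of BC = (-4, 5), r² = 320/4 = 80.
Diameter = 2r = 2√80 ≈ 17.889.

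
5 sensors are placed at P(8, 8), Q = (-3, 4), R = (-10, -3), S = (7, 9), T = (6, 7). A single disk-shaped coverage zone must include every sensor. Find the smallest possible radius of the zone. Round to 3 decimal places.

10.548

By Welzl's lemma the MEC is supported by two points (diametrically opposite) or three points (on a circumcircle).
The farthest pair is P–R with squared distance 445. The circle on this segment as diameter has centre (-1, 2.5) and r² = 445/4 = 111.25.
Check Q: distance² to centre = 6.25 ≤ 111.25, so it lies inside.
All remaining points lie in this disk, and no smaller disk contains both endpoints, so this is the minimum enclosing circle.
r = √(111.25) ≈ 10.548.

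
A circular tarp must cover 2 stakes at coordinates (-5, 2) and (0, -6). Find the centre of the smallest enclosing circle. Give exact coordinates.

(-2.5, -2)

The smallest circle enclosing two points has them as diameter endpoints.
Centre = midpoint = (-2.5, -2); r² = |(-5, 2)−(0, -6)|²/4 = 89/4 = 22.25.
Centre = (-2.5, -2).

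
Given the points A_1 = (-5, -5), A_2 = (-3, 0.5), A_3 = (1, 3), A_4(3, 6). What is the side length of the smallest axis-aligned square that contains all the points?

11

The bounding box has width 8 and height 11.
An axis-aligned square enclosing the set must have side ≥ max(width, height).
So the minimum side is max(8, 11) = 11.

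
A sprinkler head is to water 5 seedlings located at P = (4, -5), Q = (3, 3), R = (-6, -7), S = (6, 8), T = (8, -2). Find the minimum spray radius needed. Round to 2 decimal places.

The minimum enclosing circle of a finite set is fixed by two of the points (as a diameter) or three (as a circumcircle).
The farthest pair is R–S with squared distance 369. The circle on this segment as diameter has centre (0, 0.5) and r² = 369/4 = 92.25.
Check P: distance² to centre = 46.25 ≤ 92.25, so it lies inside.
All remaining points lie in this disk, and no smaller disk contains both endpoints, so this is the minimum enclosing circle.
r = √(92.25) ≈ 9.60.

9.60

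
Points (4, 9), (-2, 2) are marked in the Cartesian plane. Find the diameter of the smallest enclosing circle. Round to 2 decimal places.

9.22

The smallest circle enclosing two points has them as diameter endpoints.
Centre = midpoint = (1, 5.5); r² = |(4, 9)−(-2, 2)|²/4 = 85/4 = 21.25.
Diameter = 2r = 2√(21.25) ≈ 9.22.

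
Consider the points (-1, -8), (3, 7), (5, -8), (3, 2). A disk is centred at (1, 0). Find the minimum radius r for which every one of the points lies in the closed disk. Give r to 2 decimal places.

8.94

The required radius is the distance from (1, 0) to the farthest point.
Squared distances: 68, 53, 80, 8.
Maximum is 80, attained at (5, -8).
r = √80 ≈ 8.94.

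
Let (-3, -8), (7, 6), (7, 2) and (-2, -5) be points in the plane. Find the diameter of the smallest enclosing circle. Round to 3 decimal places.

The farthest pair is (-3, -8)–(7, 6) with squared distance 296. The circle on this segment as diameter has centre (2, -1) and r² = 296/4 = 74.
Check (7, 2): distance² to centre = 34 ≤ 74, so it lies inside.
All remaining points lie in this disk, and no smaller disk contains both endpoints, so this is the minimum enclosing circle.
Diameter = 2r = 2√74 ≈ 17.205.

17.205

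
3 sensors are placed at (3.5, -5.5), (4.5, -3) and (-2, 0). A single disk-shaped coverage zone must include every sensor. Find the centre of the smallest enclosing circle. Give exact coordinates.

Call the three points A, B, C in the order given.
Side lengths²: AB² = 7.25, AC² = 60.5, BC² = 51.25.
Since AC² = 60.5 ≥ 51.25 + 7.25 = 58.5, the angle opposite AC is not acute, so the smallest enclosing circle has AC as diameter.
Centre = midpoint of AC = (0.75, -2.75), r² = 60.5/4 = 15.125.
Centre = (0.75, -2.75).

(0.75, -2.75)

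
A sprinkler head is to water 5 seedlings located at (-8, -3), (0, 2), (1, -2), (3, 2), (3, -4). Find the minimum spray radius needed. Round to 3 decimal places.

By Welzl's lemma the MEC is supported by two points (diametrically opposite) or three points (on a circumcircle).
The minimum enclosing circle is determined by three boundary points: (-8, -3), (3, 2), (3, -4).
Their circumcentre is (-25/11, -1) with r² = 4453/121.
The farthest remaining point (0, 2) is at distance² 1714/121 ≤ 4453/121.
r = √(4453/121) ≈ 6.066.

6.066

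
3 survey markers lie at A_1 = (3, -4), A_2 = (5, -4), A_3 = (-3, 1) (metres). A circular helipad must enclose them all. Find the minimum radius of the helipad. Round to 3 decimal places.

4.717

Side lengths²: A_1A_2² = 4, A_1A_3² = 61, A_2A_3² = 89.
Since A_2A_3² = 89 ≥ 61 + 4 = 65, the angle opposite A_2A_3 is not acute, so the smallest enclosing circle has A_2A_3 as diameter.
Centre = midpoint of A_2A_3 = (1, -1.5), r² = 89/4 = 22.25.
r = √(22.25) ≈ 4.717.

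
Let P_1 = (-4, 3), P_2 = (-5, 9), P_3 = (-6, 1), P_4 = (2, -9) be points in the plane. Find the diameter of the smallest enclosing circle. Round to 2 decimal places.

19.31

A smallest enclosing disk is always determined by at most three of the input points on its boundary.
The farthest pair is P_2–P_4 with squared distance 373. The circle on this segment as diameter has centre (-1.5, 0) and r² = 373/4 = 93.25.
Check P_1: distance² to centre = 15.25 ≤ 93.25, so it lies inside.
All remaining points lie in this disk, and no smaller disk contains both endpoints, so this is the minimum enclosing circle.
Diameter = 2r = 2√(93.25) ≈ 19.31.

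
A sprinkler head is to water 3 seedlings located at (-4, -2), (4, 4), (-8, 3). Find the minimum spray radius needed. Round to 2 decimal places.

6.02

Call the three points A, B, C in the order given.
Side lengths²: AB² = 100, AC² = 41, BC² = 145.
Since BC² = 145 ≥ 100 + 41 = 141, the angle opposite BC is not acute, so the smallest enclosing circle has BC as diameter.
Centre = midpoint of BC = (-2, 3.5), r² = 145/4 = 36.25.
r = √(36.25) ≈ 6.02.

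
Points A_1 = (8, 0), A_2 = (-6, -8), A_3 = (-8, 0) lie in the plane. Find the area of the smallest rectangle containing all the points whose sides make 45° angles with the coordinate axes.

176

In coordinates u = x + y, v = x − y the rectangle is axis-aligned; the map (x,y)→(u,v) scales areas by 2.
u-values: 8, -14, -8; range = 8 − (-14) = 22.
v-values: 8, 2, -8; range = 8 − (-8) = 16.
Area = (22 × 16) / 2 = 176.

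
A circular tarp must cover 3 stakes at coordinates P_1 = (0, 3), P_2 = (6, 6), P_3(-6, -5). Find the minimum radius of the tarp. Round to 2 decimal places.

8.14

Side lengths²: P_1P_2² = 45, P_1P_3² = 100, P_2P_3² = 265.
Since P_2P_3² = 265 ≥ 100 + 45 = 145, the angle opposite P_2P_3 is not acute, so the smallest enclosing circle has P_2P_3 as diameter.
Centre = midpoint of P_2P_3 = (0, 0.5), r² = 265/4 = 66.25.
r = √(66.25) ≈ 8.14.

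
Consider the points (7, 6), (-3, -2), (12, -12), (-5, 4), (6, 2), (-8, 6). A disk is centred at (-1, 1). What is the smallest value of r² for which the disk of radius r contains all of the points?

338

The required radius is the distance from (-1, 1) to the farthest point.
Squared distances: 89, 13, 338, 25, 50, 74.
Maximum is 338, attained at (12, -12).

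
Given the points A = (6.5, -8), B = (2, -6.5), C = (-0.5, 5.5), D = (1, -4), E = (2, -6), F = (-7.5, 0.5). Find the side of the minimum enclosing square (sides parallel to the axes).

14

The bounding box has width 14 and height 13.5.
An axis-aligned square enclosing the set must have side ≥ max(width, height).
So the minimum side is max(14, 13.5) = 14.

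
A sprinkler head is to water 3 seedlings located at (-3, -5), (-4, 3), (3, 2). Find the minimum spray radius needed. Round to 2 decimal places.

Call the three points A, B, C in the order given.
Side lengths²: AB² = 65, AC² = 85, BC² = 50.
Since AC² = 85 < 65 + 50 = 115, the triangle is acute, so the smallest enclosing circle is the circumcircle.
Circumcentre = (-21/22, -15/22), r² = 5525/242.
r = √(5525/242) ≈ 4.78.

4.78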